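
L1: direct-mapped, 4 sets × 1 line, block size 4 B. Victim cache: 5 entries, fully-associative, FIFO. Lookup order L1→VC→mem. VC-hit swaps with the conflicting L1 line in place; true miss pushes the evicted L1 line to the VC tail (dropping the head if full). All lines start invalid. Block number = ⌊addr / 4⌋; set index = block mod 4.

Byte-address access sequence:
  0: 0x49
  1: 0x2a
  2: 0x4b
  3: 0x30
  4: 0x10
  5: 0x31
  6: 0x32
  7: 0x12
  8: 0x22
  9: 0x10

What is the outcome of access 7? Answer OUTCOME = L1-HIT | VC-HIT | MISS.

OUTCOME = VC-HIT

0: 0x49 (blk 18, set 2) → MISS  vc=[]
1: 0x2a (blk 10, set 2) → MISS  vc=[18]
2: 0x4b (blk 18, set 2) → VC-HIT  vc=[10]
3: 0x30 (blk 12, set 0) → MISS  vc=[10]
4: 0x10 (blk 4, set 0) → MISS  vc=[10, 12]
5: 0x31 (blk 12, set 0) → VC-HIT  vc=[10, 4]
6: 0x32 (blk 12, set 0) → L1-HIT  vc=[10, 4]
7: 0x12 (blk 4, set 0) → VC-HIT  vc=[10, 12]
8: 0x22 (blk 8, set 0) → MISS  vc=[10, 12, 4]
9: 0x10 (blk 4, set 0) → VC-HIT  vc=[10, 12, 8]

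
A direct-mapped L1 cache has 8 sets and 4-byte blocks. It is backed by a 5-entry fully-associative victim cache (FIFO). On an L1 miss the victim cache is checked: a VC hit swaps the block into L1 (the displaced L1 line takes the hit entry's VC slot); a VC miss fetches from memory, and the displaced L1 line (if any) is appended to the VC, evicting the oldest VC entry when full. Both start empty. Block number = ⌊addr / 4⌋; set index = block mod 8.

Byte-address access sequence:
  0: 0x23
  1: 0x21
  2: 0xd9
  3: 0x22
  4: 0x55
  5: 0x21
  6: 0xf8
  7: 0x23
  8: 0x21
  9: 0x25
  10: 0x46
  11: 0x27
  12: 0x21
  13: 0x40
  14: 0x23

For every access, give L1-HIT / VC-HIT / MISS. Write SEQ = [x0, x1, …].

SEQ = [MISS, L1-HIT, MISS, L1-HIT, MISS, L1-HIT, MISS, L1-HIT, L1-HIT, MISS, MISS, VC-HIT, L1-HIT, MISS, VC-HIT]

  [0] addr=0x23 blk=8 s=0: MISS | VC []
  [1] addr=0x21 blk=8 s=0: L1-HIT | VC []
  [2] addr=0xd9 blk=54 s=6: MISS | VC []
  [3] addr=0x22 blk=8 s=0: L1-HIT | VC []
  [4] addr=0x55 blk=21 s=5: MISS | VC []
  [5] addr=0x21 blk=8 s=0: L1-HIT | VC []
  [6] addr=0xf8 blk=62 s=6: MISS | VC [54]
  [7] addr=0x23 blk=8 s=0: L1-HIT | VC [54]
  [8] addr=0x21 blk=8 s=0: L1-HIT | VC [54]
  [9] addr=0x25 blk=9 s=1: MISS | VC [54]
  [10] addr=0x46 blk=17 s=1: MISS | VC [54, 9]
  [11] addr=0x27 blk=9 s=1: VC-HIT | VC [54, 17]
  [12] addr=0x21 blk=8 s=0: L1-HIT | VC [54, 17]
  [13] addr=0x40 blk=16 s=0: MISS | VC [54, 17, 8]
  [14] addr=0x23 blk=8 s=0: VC-HIT | VC [54, 17, 16]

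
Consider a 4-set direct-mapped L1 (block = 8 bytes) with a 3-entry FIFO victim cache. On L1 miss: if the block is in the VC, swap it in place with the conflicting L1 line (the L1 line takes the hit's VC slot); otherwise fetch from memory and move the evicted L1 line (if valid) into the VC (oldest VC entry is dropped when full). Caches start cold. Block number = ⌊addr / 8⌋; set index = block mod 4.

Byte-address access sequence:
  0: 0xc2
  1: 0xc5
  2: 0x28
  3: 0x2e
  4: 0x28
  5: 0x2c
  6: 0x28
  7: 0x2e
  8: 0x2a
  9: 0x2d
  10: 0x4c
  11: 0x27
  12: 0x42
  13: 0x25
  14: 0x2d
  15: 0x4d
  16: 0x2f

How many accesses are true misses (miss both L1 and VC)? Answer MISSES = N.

MISSES = 5

#0 0xc2→b24/s0 MISS; vc=[]
#1 0xc5→b24/s0 L1-HIT; vc=[]
#2 0x28→b5/s1 MISS; vc=[]
#3 0x2e→b5/s1 L1-HIT; vc=[]
#4 0x28→b5/s1 L1-HIT; vc=[]
#5 0x2c→b5/s1 L1-HIT; vc=[]
#6 0x28→b5/s1 L1-HIT; vc=[]
#7 0x2e→b5/s1 L1-HIT; vc=[]
#8 0x2a→b5/s1 L1-HIT; vc=[]
#9 0x2d→b5/s1 L1-HIT; vc=[]
#10 0x4c→b9/s1 MISS; vc=[5]
#11 0x27→b4/s0 MISS; vc=[5,24]
#12 0x42→b8/s0 MISS; vc=[5,24,4]
#13 0x25→b4/s0 VC-HIT; vc=[5,24,8]
#14 0x2d→b5/s1 VC-HIT; vc=[9,24,8]
#15 0x4d→b9/s1 VC-HIT; vc=[5,24,8]
#16 0x2f→b5/s1 VC-HIT; vc=[9,24,8]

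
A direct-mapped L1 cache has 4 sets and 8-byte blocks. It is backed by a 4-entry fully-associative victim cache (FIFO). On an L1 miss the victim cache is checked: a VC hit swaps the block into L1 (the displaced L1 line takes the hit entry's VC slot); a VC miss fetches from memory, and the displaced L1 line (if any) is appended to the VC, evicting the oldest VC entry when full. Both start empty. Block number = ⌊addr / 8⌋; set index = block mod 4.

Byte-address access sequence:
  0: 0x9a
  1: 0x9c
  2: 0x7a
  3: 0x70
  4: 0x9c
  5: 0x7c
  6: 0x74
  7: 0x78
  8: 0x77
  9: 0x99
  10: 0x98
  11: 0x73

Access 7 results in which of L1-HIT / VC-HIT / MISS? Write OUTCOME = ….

  [0] addr=0x9a blk=19 s=3: MISS | VC []
  [1] addr=0x9c blk=19 s=3: L1-HIT | VC []
  [2] addr=0x7a blk=15 s=3: MISS | VC [19]
  [3] addr=0x70 blk=14 s=2: MISS | VC [19]
  [4] addr=0x9c blk=19 s=3: VC-HIT | VC [15]
  [5] addr=0x7c blk=15 s=3: VC-HIT | VC [19]
  [6] addr=0x74 blk=14 s=2: L1-HIT | VC [19]
  [7] addr=0x78 blk=15 s=3: L1-HIT | VC [19]
  [8] addr=0x77 blk=14 s=2: L1-HIT | VC [19]
  [9] addr=0x99 blk=19 s=3: VC-HIT | VC [15]
  [10] addr=0x98 blk=19 s=3: L1-HIT | VC [15]
  [11] addr=0x73 blk=14 s=2: L1-HIT | VC [15]

OUTCOME = L1-HIT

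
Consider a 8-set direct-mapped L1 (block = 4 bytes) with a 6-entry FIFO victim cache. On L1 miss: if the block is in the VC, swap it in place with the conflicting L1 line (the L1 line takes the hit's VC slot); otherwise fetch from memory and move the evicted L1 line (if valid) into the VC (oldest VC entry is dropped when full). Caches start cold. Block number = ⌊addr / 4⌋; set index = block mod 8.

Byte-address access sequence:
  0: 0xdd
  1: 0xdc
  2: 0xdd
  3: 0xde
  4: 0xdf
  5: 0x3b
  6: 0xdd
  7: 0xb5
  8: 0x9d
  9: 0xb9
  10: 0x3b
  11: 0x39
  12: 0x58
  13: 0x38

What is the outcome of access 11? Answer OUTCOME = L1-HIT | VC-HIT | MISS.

OUTCOME = L1-HIT

  [0] addr=0xdd blk=55 s=7: MISS | VC []
  [1] addr=0xdc blk=55 s=7: L1-HIT | VC []
  [2] addr=0xdd blk=55 s=7: L1-HIT | VC []
  [3] addr=0xde blk=55 s=7: L1-HIT | VC []
  [4] addr=0xdf blk=55 s=7: L1-HIT | VC []
  [5] addr=0x3b blk=14 s=6: MISS | VC []
  [6] addr=0xdd blk=55 s=7: L1-HIT | VC []
  [7] addr=0xb5 blk=45 s=5: MISS | VC []
  [8] addr=0x9d blk=39 s=7: MISS | VC [55]
  [9] addr=0xb9 blk=46 s=6: MISS | VC [55, 14]
  [10] addr=0x3b blk=14 s=6: VC-HIT | VC [55, 46]
  [11] addr=0x39 blk=14 s=6: L1-HIT | VC [55, 46]
  [12] addr=0x58 blk=22 s=6: MISS | VC [55, 46, 14]
  [13] addr=0x38 blk=14 s=6: VC-HIT | VC [55, 46, 22]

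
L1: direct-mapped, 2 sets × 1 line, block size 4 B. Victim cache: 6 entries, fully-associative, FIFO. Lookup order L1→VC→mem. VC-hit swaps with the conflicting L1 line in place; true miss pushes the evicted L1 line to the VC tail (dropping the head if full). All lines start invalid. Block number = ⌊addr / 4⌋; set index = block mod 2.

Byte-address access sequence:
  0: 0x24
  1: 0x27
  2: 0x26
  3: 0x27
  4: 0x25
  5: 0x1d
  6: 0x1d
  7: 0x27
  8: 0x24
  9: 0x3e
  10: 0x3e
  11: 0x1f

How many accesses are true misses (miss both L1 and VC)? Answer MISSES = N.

  [0] addr=0x24 blk=9 s=1: MISS | VC []
  [1] addr=0x27 blk=9 s=1: L1-HIT | VC []
  [2] addr=0x26 blk=9 s=1: L1-HIT | VC []
  [3] addr=0x27 blk=9 s=1: L1-HIT | VC []
  [4] addr=0x25 blk=9 s=1: L1-HIT | VC []
  [5] addr=0x1d blk=7 s=1: MISS | VC [9]
  [6] addr=0x1d blk=7 s=1: L1-HIT | VC [9]
  [7] addr=0x27 blk=9 s=1: VC-HIT | VC [7]
  [8] addr=0x24 blk=9 s=1: L1-HIT | VC [7]
  [9] addr=0x3e blk=15 s=1: MISS | VC [7, 9]
  [10] addr=0x3e blk=15 s=1: L1-HIT | VC [7, 9]
  [11] addr=0x1f blk=7 s=1: VC-HIT | VC [15, 9]

MISSES = 3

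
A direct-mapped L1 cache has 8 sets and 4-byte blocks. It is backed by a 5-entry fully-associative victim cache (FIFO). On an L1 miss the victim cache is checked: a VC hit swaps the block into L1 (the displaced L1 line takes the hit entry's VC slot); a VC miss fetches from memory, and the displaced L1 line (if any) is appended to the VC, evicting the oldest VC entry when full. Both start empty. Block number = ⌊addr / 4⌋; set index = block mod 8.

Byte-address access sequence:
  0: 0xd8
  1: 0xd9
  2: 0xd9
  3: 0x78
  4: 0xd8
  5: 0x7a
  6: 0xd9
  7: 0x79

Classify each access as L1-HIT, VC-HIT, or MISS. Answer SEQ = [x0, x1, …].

SEQ = [MISS, L1-HIT, L1-HIT, MISS, VC-HIT, VC-HIT, VC-HIT, VC-HIT]

#0 0xd8→b54/s6 MISS; vc=[]
#1 0xd9→b54/s6 L1-HIT; vc=[]
#2 0xd9→b54/s6 L1-HIT; vc=[]
#3 0x78→b30/s6 MISS; vc=[54]
#4 0xd8→b54/s6 VC-HIT; vc=[30]
#5 0x7a→b30/s6 VC-HIT; vc=[54]
#6 0xd9→b54/s6 VC-HIT; vc=[30]
#7 0x79→b30/s6 VC-HIT; vc=[54]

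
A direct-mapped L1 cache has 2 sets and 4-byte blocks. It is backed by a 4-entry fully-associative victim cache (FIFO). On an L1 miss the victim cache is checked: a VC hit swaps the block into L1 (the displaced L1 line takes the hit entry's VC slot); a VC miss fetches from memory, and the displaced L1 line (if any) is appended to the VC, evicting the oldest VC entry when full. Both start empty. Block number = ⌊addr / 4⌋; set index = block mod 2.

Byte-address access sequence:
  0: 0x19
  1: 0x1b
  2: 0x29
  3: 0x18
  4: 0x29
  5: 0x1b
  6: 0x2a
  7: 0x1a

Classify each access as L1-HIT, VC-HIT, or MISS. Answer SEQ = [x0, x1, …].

  [0] addr=0x19 blk=6 s=0: MISS | VC []
  [1] addr=0x1b blk=6 s=0: L1-HIT | VC []
  [2] addr=0x29 blk=10 s=0: MISS | VC [6]
  [3] addr=0x18 blk=6 s=0: VC-HIT | VC [10]
  [4] addr=0x29 blk=10 s=0: VC-HIT | VC [6]
  [5] addr=0x1b blk=6 s=0: VC-HIT | VC [10]
  [6] addr=0x2a blk=10 s=0: VC-HIT | VC [6]
  [7] addr=0x1a blk=6 s=0: VC-HIT | VC [10]

SEQ = [MISS, L1-HIT, MISS, VC-HIT, VC-HIT, VC-HIT, VC-HIT, VC-HIT]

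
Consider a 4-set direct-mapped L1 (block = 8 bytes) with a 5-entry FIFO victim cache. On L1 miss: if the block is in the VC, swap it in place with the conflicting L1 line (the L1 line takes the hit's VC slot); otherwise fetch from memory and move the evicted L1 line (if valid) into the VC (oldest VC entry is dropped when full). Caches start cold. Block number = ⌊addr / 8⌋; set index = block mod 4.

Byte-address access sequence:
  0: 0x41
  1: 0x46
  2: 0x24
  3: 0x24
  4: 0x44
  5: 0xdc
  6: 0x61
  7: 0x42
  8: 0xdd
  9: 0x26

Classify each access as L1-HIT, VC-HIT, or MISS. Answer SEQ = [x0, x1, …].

0: 0x41 (blk 8, set 0) → MISS  vc=[]
1: 0x46 (blk 8, set 0) → L1-HIT  vc=[]
2: 0x24 (blk 4, set 0) → MISS  vc=[8]
3: 0x24 (blk 4, set 0) → L1-HIT  vc=[8]
4: 0x44 (blk 8, set 0) → VC-HIT  vc=[4]
5: 0xdc (blk 27, set 3) → MISS  vc=[4]
6: 0x61 (blk 12, set 0) → MISS  vc=[4, 8]
7: 0x42 (blk 8, set 0) → VC-HIT  vc=[4, 12]
8: 0xdd (blk 27, set 3) → L1-HIT  vc=[4, 12]
9: 0x26 (blk 4, set 0) → VC-HIT  vc=[8, 12]

SEQ = [MISS, L1-HIT, MISS, L1-HIT, VC-HIT, MISS, MISS, VC-HIT, L1-HIT, VC-HIT]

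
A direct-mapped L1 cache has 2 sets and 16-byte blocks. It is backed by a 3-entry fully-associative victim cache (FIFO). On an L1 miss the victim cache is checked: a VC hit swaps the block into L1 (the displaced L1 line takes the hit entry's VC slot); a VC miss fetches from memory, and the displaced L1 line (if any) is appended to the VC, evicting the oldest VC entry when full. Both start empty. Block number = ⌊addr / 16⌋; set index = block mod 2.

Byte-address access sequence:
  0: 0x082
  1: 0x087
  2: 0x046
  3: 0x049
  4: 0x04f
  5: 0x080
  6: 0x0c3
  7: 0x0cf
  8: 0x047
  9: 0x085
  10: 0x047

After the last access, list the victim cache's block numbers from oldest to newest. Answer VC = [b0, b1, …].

VC = [12, 8]

0: 0x82 (blk 8, set 0) → MISS  vc=[]
1: 0x87 (blk 8, set 0) → L1-HIT  vc=[]
2: 0x46 (blk 4, set 0) → MISS  vc=[8]
3: 0x49 (blk 4, set 0) → L1-HIT  vc=[8]
4: 0x4f (blk 4, set 0) → L1-HIT  vc=[8]
5: 0x80 (blk 8, set 0) → VC-HIT  vc=[4]
6: 0xc3 (blk 12, set 0) → MISS  vc=[4, 8]
7: 0xcf (blk 12, set 0) → L1-HIT  vc=[4, 8]
8: 0x47 (blk 4, set 0) → VC-HIT  vc=[12, 8]
9: 0x85 (blk 8, set 0) → VC-HIT  vc=[12, 4]
10: 0x47 (blk 4, set 0) → VC-HIT  vc=[12, 8]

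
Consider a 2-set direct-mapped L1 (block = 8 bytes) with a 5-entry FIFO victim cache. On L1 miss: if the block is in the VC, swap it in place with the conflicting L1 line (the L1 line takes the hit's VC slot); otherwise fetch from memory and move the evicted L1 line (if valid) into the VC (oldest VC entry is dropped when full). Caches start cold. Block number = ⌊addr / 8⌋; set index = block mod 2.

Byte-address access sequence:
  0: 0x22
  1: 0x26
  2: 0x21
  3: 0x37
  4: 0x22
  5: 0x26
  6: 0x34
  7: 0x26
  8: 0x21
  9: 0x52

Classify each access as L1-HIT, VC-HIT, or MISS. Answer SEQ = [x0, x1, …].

SEQ = [MISS, L1-HIT, L1-HIT, MISS, VC-HIT, L1-HIT, VC-HIT, VC-HIT, L1-HIT, MISS]

#0 0x22→b4/s0 MISS; vc=[]
#1 0x26→b4/s0 L1-HIT; vc=[]
#2 0x21→b4/s0 L1-HIT; vc=[]
#3 0x37→b6/s0 MISS; vc=[4]
#4 0x22→b4/s0 VC-HIT; vc=[6]
#5 0x26→b4/s0 L1-HIT; vc=[6]
#6 0x34→b6/s0 VC-HIT; vc=[4]
#7 0x26→b4/s0 VC-HIT; vc=[6]
#8 0x21→b4/s0 L1-HIT; vc=[6]
#9 0x52→b10/s0 MISS; vc=[6,4]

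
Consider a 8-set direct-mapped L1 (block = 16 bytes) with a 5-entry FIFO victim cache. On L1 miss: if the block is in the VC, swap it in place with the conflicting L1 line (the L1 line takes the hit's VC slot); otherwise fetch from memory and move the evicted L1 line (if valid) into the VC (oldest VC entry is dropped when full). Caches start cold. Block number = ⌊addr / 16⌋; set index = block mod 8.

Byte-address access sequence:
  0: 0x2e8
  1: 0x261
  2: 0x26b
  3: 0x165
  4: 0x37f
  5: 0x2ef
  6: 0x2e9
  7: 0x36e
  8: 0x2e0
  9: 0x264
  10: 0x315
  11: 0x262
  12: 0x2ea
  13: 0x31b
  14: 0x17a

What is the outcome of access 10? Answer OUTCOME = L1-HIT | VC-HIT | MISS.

  [0] addr=0x2e8 blk=46 s=6: MISS | VC []
  [1] addr=0x261 blk=38 s=6: MISS | VC [46]
  [2] addr=0x26b blk=38 s=6: L1-HIT | VC [46]
  [3] addr=0x165 blk=22 s=6: MISS | VC [46, 38]
  [4] addr=0x37f blk=55 s=7: MISS | VC [46, 38]
  [5] addr=0x2ef blk=46 s=6: VC-HIT | VC [22, 38]
  [6] addr=0x2e9 blk=46 s=6: L1-HIT | VC [22, 38]
  [7] addr=0x36e blk=54 s=6: MISS | VC [22, 38, 46]
  [8] addr=0x2e0 blk=46 s=6: VC-HIT | VC [22, 38, 54]
  [9] addr=0x264 blk=38 s=6: VC-HIT | VC [22, 46, 54]
  [10] addr=0x315 blk=49 s=1: MISS | VC [22, 46, 54]
  [11] addr=0x262 blk=38 s=6: L1-HIT | VC [22, 46, 54]
  [12] addr=0x2ea blk=46 s=6: VC-HIT | VC [22, 38, 54]
  [13] addr=0x31b blk=49 s=1: L1-HIT | VC [22, 38, 54]
  [14] addr=0x17a blk=23 s=7: MISS | VC [22, 38, 54, 55]

OUTCOME = MISS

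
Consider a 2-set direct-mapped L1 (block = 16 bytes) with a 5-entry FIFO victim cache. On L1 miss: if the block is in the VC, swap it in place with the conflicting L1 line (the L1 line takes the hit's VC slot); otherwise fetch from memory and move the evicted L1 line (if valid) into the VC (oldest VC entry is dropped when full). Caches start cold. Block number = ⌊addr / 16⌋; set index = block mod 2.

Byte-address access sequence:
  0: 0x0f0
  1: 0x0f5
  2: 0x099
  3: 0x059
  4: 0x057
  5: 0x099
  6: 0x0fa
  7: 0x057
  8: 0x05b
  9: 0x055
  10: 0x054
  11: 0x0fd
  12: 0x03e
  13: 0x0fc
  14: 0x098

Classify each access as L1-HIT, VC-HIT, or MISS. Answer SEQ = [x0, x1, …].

0: 0xf0 (blk 15, set 1) → MISS  vc=[]
1: 0xf5 (blk 15, set 1) → L1-HIT  vc=[]
2: 0x99 (blk 9, set 1) → MISS  vc=[15]
3: 0x59 (blk 5, set 1) → MISS  vc=[15, 9]
4: 0x57 (blk 5, set 1) → L1-HIT  vc=[15, 9]
5: 0x99 (blk 9, set 1) → VC-HIT  vc=[15, 5]
6: 0xfa (blk 15, set 1) → VC-HIT  vc=[9, 5]
7: 0x57 (blk 5, set 1) → VC-HIT  vc=[9, 15]
8: 0x5b (blk 5, set 1) → L1-HIT  vc=[9, 15]
9: 0x55 (blk 5, set 1) → L1-HIT  vc=[9, 15]
10: 0x54 (blk 5, set 1) → L1-HIT  vc=[9, 15]
11: 0xfd (blk 15, set 1) → VC-HIT  vc=[9, 5]
12: 0x3e (blk 3, set 1) → MISS  vc=[9, 5, 15]
13: 0xfc (blk 15, set 1) → VC-HIT  vc=[9, 5, 3]
14: 0x98 (blk 9, set 1) → VC-HIT  vc=[15, 5, 3]

SEQ = [MISS, L1-HIT, MISS, MISS, L1-HIT, VC-HIT, VC-HIT, VC-HIT, L1-HIT, L1-HIT, L1-HIT, VC-HIT, MISS, VC-HIT, VC-HIT]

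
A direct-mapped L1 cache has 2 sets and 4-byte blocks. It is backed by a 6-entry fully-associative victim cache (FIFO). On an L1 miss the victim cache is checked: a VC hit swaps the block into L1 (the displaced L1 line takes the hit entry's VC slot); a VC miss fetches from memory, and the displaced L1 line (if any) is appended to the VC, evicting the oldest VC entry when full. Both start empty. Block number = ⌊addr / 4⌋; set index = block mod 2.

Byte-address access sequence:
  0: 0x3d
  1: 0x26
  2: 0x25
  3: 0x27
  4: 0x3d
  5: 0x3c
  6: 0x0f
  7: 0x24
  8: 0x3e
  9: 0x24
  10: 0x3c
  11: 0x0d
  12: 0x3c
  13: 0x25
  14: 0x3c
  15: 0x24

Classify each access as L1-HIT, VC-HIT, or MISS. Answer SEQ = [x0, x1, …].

#0 0x3d→b15/s1 MISS; vc=[]
#1 0x26→b9/s1 MISS; vc=[15]
#2 0x25→b9/s1 L1-HIT; vc=[15]
#3 0x27→b9/s1 L1-HIT; vc=[15]
#4 0x3d→b15/s1 VC-HIT; vc=[9]
#5 0x3c→b15/s1 L1-HIT; vc=[9]
#6 0xf→b3/s1 MISS; vc=[9,15]
#7 0x24→b9/s1 VC-HIT; vc=[3,15]
#8 0x3e→b15/s1 VC-HIT; vc=[3,9]
#9 0x24→b9/s1 VC-HIT; vc=[3,15]
#10 0x3c→b15/s1 VC-HIT; vc=[3,9]
#11 0xd→b3/s1 VC-HIT; vc=[15,9]
#12 0x3c→b15/s1 VC-HIT; vc=[3,9]
#13 0x25→b9/s1 VC-HIT; vc=[3,15]
#14 0x3c→b15/s1 VC-HIT; vc=[3,9]
#15 0x24→b9/s1 VC-HIT; vc=[3,15]

SEQ = [MISS, MISS, L1-HIT, L1-HIT, VC-HIT, L1-HIT, MISS, VC-HIT, VC-HIT, VC-HIT, VC-HIT, VC-HIT, VC-HIT, VC-HIT, VC-HIT, VC-HIT]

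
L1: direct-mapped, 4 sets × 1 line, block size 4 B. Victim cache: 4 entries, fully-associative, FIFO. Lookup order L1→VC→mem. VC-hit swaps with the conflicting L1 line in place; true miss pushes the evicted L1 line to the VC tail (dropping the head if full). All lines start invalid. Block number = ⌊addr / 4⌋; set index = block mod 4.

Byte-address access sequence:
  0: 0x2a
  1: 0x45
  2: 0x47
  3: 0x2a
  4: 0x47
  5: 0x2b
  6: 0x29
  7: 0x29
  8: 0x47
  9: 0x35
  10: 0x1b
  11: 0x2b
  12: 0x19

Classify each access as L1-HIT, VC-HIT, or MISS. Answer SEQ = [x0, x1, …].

0: 0x2a (blk 10, set 2) → MISS  vc=[]
1: 0x45 (blk 17, set 1) → MISS  vc=[]
2: 0x47 (blk 17, set 1) → L1-HIT  vc=[]
3: 0x2a (blk 10, set 2) → L1-HIT  vc=[]
4: 0x47 (blk 17, set 1) → L1-HIT  vc=[]
5: 0x2b (blk 10, set 2) → L1-HIT  vc=[]
6: 0x29 (blk 10, set 2) → L1-HIT  vc=[]
7: 0x29 (blk 10, set 2) → L1-HIT  vc=[]
8: 0x47 (blk 17, set 1) → L1-HIT  vc=[]
9: 0x35 (blk 13, set 1) → MISS  vc=[17]
10: 0x1b (blk 6, set 2) → MISS  vc=[17, 10]
11: 0x2b (blk 10, set 2) → VC-HIT  vc=[17, 6]
12: 0x19 (blk 6, set 2) → VC-HIT  vc=[17, 10]

SEQ = [MISS, MISS, L1-HIT, L1-HIT, L1-HIT, L1-HIT, L1-HIT, L1-HIT, L1-HIT, MISS, MISS, VC-HIT, VC-HIT]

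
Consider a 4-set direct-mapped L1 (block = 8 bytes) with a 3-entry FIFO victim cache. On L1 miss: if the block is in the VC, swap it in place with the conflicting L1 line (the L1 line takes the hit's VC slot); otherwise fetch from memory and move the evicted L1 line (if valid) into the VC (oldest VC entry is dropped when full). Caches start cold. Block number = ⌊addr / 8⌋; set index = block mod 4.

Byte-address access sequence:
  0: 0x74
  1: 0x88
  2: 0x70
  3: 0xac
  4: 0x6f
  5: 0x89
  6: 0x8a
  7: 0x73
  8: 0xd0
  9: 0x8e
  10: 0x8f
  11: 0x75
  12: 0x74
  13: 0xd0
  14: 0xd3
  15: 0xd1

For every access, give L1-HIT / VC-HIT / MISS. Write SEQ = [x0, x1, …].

SEQ = [MISS, MISS, L1-HIT, MISS, MISS, VC-HIT, L1-HIT, L1-HIT, MISS, L1-HIT, L1-HIT, VC-HIT, L1-HIT, VC-HIT, L1-HIT, L1-HIT]

#0 0x74→b14/s2 MISS; vc=[]
#1 0x88→b17/s1 MISS; vc=[]
#2 0x70→b14/s2 L1-HIT; vc=[]
#3 0xac→b21/s1 MISS; vc=[17]
#4 0x6f→b13/s1 MISS; vc=[17,21]
#5 0x89→b17/s1 VC-HIT; vc=[13,21]
#6 0x8a→b17/s1 L1-HIT; vc=[13,21]
#7 0x73→b14/s2 L1-HIT; vc=[13,21]
#8 0xd0→b26/s2 MISS; vc=[13,21,14]
#9 0x8e→b17/s1 L1-HIT; vc=[13,21,14]
#10 0x8f→b17/s1 L1-HIT; vc=[13,21,14]
#11 0x75→b14/s2 VC-HIT; vc=[13,21,26]
#12 0x74→b14/s2 L1-HIT; vc=[13,21,26]
#13 0xd0→b26/s2 VC-HIT; vc=[13,21,14]
#14 0xd3→b26/s2 L1-HIT; vc=[13,21,14]
#15 0xd1→b26/s2 L1-HIT; vc=[13,21,14]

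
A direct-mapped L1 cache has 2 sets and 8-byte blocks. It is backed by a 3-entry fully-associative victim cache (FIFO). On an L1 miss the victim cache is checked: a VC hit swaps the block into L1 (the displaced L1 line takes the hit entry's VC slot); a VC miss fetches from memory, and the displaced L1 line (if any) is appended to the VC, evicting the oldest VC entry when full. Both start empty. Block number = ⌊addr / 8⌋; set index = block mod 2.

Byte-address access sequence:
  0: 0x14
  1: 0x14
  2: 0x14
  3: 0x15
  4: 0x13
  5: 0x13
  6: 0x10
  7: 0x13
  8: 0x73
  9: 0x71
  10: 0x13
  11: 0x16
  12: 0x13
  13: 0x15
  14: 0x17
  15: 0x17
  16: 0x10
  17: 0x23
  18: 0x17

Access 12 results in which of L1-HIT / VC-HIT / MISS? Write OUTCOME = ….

OUTCOME = L1-HIT

  [0] addr=0x14 blk=2 s=0: MISS | VC []
  [1] addr=0x14 blk=2 s=0: L1-HIT | VC []
  [2] addr=0x14 blk=2 s=0: L1-HIT | VC []
  [3] addr=0x15 blk=2 s=0: L1-HIT | VC []
  [4] addr=0x13 blk=2 s=0: L1-HIT | VC []
  [5] addr=0x13 blk=2 s=0: L1-HIT | VC []
  [6] addr=0x10 blk=2 s=0: L1-HIT | VC []
  [7] addr=0x13 blk=2 s=0: L1-HIT | VC []
  [8] addr=0x73 blk=14 s=0: MISS | VC [2]
  [9] addr=0x71 blk=14 s=0: L1-HIT | VC [2]
  [10] addr=0x13 blk=2 s=0: VC-HIT | VC [14]
  [11] addr=0x16 blk=2 s=0: L1-HIT | VC [14]
  [12] addr=0x13 blk=2 s=0: L1-HIT | VC [14]
  [13] addr=0x15 blk=2 s=0: L1-HIT | VC [14]
  [14] addr=0x17 blk=2 s=0: L1-HIT | VC [14]
  [15] addr=0x17 blk=2 s=0: L1-HIT | VC [14]
  [16] addr=0x10 blk=2 s=0: L1-HIT | VC [14]
  [17] addr=0x23 blk=4 s=0: MISS | VC [14, 2]
  [18] addr=0x17 blk=2 s=0: VC-HIT | VC [14, 4]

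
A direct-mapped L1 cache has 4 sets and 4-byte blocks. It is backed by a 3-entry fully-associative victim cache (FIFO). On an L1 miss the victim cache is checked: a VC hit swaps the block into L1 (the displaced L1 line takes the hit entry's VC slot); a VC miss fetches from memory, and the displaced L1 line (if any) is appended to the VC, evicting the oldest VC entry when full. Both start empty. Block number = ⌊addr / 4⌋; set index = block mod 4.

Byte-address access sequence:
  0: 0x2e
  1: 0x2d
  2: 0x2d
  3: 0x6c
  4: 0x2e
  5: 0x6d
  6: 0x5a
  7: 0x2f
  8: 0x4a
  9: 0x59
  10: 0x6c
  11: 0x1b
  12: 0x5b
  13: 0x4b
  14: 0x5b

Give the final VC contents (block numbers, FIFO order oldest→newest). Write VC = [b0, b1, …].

0: 0x2e (blk 11, set 3) → MISS  vc=[]
1: 0x2d (blk 11, set 3) → L1-HIT  vc=[]
2: 0x2d (blk 11, set 3) → L1-HIT  vc=[]
3: 0x6c (blk 27, set 3) → MISS  vc=[11]
4: 0x2e (blk 11, set 3) → VC-HIT  vc=[27]
5: 0x6d (blk 27, set 3) → VC-HIT  vc=[11]
6: 0x5a (blk 22, set 2) → MISS  vc=[11]
7: 0x2f (blk 11, set 3) → VC-HIT  vc=[27]
8: 0x4a (blk 18, set 2) → MISS  vc=[27, 22]
9: 0x59 (blk 22, set 2) → VC-HIT  vc=[27, 18]
10: 0x6c (blk 27, set 3) → VC-HIT  vc=[11, 18]
11: 0x1b (blk 6, set 2) → MISS  vc=[11, 18, 22]
12: 0x5b (blk 22, set 2) → VC-HIT  vc=[11, 18, 6]
13: 0x4b (blk 18, set 2) → VC-HIT  vc=[11, 22, 6]
14: 0x5b (blk 22, set 2) → VC-HIT  vc=[11, 18, 6]

VC = [11, 18, 6]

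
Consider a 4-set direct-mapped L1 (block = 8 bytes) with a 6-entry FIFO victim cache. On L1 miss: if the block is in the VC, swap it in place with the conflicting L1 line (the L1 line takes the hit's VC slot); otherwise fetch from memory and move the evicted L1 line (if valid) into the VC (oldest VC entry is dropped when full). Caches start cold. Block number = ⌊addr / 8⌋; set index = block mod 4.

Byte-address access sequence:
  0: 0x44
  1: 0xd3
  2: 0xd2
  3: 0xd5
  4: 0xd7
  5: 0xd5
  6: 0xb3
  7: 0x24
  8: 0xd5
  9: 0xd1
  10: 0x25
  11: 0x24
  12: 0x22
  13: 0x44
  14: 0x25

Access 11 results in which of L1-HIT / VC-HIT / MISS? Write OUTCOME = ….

#0 0x44→b8/s0 MISS; vc=[]
#1 0xd3→b26/s2 MISS; vc=[]
#2 0xd2→b26/s2 L1-HIT; vc=[]
#3 0xd5→b26/s2 L1-HIT; vc=[]
#4 0xd7→b26/s2 L1-HIT; vc=[]
#5 0xd5→b26/s2 L1-HIT; vc=[]
#6 0xb3→b22/s2 MISS; vc=[26]
#7 0x24→b4/s0 MISS; vc=[26,8]
#8 0xd5→b26/s2 VC-HIT; vc=[22,8]
#9 0xd1→b26/s2 L1-HIT; vc=[22,8]
#10 0x25→b4/s0 L1-HIT; vc=[22,8]
#11 0x24→b4/s0 L1-HIT; vc=[22,8]
#12 0x22→b4/s0 L1-HIT; vc=[22,8]
#13 0x44→b8/s0 VC-HIT; vc=[22,4]
#14 0x25→b4/s0 VC-HIT; vc=[22,8]

OUTCOME = L1-HIT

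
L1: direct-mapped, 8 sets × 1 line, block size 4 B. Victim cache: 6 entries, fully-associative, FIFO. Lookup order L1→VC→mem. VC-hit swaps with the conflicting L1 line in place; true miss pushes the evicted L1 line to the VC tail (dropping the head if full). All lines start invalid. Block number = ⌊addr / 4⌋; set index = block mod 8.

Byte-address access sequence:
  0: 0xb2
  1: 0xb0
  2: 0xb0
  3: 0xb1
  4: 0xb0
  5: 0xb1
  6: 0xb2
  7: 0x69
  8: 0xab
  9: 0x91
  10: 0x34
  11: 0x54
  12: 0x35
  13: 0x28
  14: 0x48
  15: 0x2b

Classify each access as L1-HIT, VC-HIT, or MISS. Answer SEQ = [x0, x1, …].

SEQ = [MISS, L1-HIT, L1-HIT, L1-HIT, L1-HIT, L1-HIT, L1-HIT, MISS, MISS, MISS, MISS, MISS, VC-HIT, MISS, MISS, VC-HIT]

#0 0xb2→b44/s4 MISS; vc=[]
#1 0xb0→b44/s4 L1-HIT; vc=[]
#2 0xb0→b44/s4 L1-HIT; vc=[]
#3 0xb1→b44/s4 L1-HIT; vc=[]
#4 0xb0→b44/s4 L1-HIT; vc=[]
#5 0xb1→b44/s4 L1-HIT; vc=[]
#6 0xb2→b44/s4 L1-HIT; vc=[]
#7 0x69→b26/s2 MISS; vc=[]
#8 0xab→b42/s2 MISS; vc=[26]
#9 0x91→b36/s4 MISS; vc=[26,44]
#10 0x34→b13/s5 MISS; vc=[26,44]
#11 0x54→b21/s5 MISS; vc=[26,44,13]
#12 0x35→b13/s5 VC-HIT; vc=[26,44,21]
#13 0x28→b10/s2 MISS; vc=[26,44,21,42]
#14 0x48→b18/s2 MISS; vc=[26,44,21,42,10]
#15 0x2b→b10/s2 VC-HIT; vc=[26,44,21,42,18]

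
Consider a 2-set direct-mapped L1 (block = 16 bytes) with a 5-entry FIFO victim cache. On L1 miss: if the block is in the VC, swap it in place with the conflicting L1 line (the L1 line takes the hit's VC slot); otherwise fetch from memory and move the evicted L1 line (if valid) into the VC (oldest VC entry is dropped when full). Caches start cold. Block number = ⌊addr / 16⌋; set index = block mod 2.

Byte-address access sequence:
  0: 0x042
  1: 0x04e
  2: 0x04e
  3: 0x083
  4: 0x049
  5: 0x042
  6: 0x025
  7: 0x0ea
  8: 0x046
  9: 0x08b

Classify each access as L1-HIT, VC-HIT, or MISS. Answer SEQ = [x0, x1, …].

#0 0x42→b4/s0 MISS; vc=[]
#1 0x4e→b4/s0 L1-HIT; vc=[]
#2 0x4e→b4/s0 L1-HIT; vc=[]
#3 0x83→b8/s0 MISS; vc=[4]
#4 0x49→b4/s0 VC-HIT; vc=[8]
#5 0x42→b4/s0 L1-HIT; vc=[8]
#6 0x25→b2/s0 MISS; vc=[8,4]
#7 0xea→b14/s0 MISS; vc=[8,4,2]
#8 0x46→b4/s0 VC-HIT; vc=[8,14,2]
#9 0x8b→b8/s0 VC-HIT; vc=[4,14,2]

SEQ = [MISS, L1-HIT, L1-HIT, MISS, VC-HIT, L1-HIT, MISS, MISS, VC-HIT, VC-HIT]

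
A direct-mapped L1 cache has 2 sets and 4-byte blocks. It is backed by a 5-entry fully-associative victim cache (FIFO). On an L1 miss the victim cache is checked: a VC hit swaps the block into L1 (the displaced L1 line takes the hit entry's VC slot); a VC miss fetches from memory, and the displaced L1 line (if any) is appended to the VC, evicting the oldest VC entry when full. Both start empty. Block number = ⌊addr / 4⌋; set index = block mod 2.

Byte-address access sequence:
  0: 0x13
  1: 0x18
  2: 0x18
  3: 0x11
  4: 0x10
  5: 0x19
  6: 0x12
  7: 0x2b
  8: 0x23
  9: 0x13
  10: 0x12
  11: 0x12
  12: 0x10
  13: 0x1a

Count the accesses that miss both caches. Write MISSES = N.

  [0] addr=0x13 blk=4 s=0: MISS | VC []
  [1] addr=0x18 blk=6 s=0: MISS | VC [4]
  [2] addr=0x18 blk=6 s=0: L1-HIT | VC [4]
  [3] addr=0x11 blk=4 s=0: VC-HIT | VC [6]
  [4] addr=0x10 blk=4 s=0: L1-HIT | VC [6]
  [5] addr=0x19 blk=6 s=0: VC-HIT | VC [4]
  [6] addr=0x12 blk=4 s=0: VC-HIT | VC [6]
  [7] addr=0x2b blk=10 s=0: MISS | VC [6, 4]
  [8] addr=0x23 blk=8 s=0: MISS | VC [6, 4, 10]
  [9] addr=0x13 blk=4 s=0: VC-HIT | VC [6, 8, 10]
  [10] addr=0x12 blk=4 s=0: L1-HIT | VC [6, 8, 10]
  [11] addr=0x12 blk=4 s=0: L1-HIT | VC [6, 8, 10]
  [12] addr=0x10 blk=4 s=0: L1-HIT | VC [6, 8, 10]
  [13] addr=0x1a blk=6 s=0: VC-HIT | VC [4, 8, 10]

MISSES = 4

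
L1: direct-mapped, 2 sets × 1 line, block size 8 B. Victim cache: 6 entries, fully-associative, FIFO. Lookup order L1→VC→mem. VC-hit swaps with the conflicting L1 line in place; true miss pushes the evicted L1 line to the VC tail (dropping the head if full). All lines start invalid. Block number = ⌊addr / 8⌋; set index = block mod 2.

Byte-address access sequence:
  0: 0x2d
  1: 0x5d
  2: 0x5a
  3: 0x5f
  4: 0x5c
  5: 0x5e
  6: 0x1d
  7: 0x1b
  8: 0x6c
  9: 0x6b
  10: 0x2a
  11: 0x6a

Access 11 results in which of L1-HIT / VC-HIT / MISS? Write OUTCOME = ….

OUTCOME = VC-HIT

#0 0x2d→b5/s1 MISS; vc=[]
#1 0x5d→b11/s1 MISS; vc=[5]
#2 0x5a→b11/s1 L1-HIT; vc=[5]
#3 0x5f→b11/s1 L1-HIT; vc=[5]
#4 0x5c→b11/s1 L1-HIT; vc=[5]
#5 0x5e→b11/s1 L1-HIT; vc=[5]
#6 0x1d→b3/s1 MISS; vc=[5,11]
#7 0x1b→b3/s1 L1-HIT; vc=[5,11]
#8 0x6c→b13/s1 MISS; vc=[5,11,3]
#9 0x6b→b13/s1 L1-HIT; vc=[5,11,3]
#10 0x2a→b5/s1 VC-HIT; vc=[13,11,3]
#11 0x6a→b13/s1 VC-HIT; vc=[5,11,3]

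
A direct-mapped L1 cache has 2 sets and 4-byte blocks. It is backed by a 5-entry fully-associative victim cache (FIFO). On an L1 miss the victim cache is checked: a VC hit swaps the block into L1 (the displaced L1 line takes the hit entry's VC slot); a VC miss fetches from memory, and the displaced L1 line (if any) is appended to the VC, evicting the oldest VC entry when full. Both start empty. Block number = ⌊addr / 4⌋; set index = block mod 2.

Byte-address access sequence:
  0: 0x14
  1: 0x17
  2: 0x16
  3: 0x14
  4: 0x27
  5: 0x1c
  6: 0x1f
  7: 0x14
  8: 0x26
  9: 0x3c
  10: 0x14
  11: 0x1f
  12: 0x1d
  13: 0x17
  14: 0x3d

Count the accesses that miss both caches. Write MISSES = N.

#0 0x14→b5/s1 MISS; vc=[]
#1 0x17→b5/s1 L1-HIT; vc=[]
#2 0x16→b5/s1 L1-HIT; vc=[]
#3 0x14→b5/s1 L1-HIT; vc=[]
#4 0x27→b9/s1 MISS; vc=[5]
#5 0x1c→b7/s1 MISS; vc=[5,9]
#6 0x1f→b7/s1 L1-HIT; vc=[5,9]
#7 0x14→b5/s1 VC-HIT; vc=[7,9]
#8 0x26→b9/s1 VC-HIT; vc=[7,5]
#9 0x3c→b15/s1 MISS; vc=[7,5,9]
#10 0x14→b5/s1 VC-HIT; vc=[7,15,9]
#11 0x1f→b7/s1 VC-HIT; vc=[5,15,9]
#12 0x1d→b7/s1 L1-HIT; vc=[5,15,9]
#13 0x17→b5/s1 VC-HIT; vc=[7,15,9]
#14 0x3d→b15/s1 VC-HIT; vc=[7,5,9]

MISSES = 4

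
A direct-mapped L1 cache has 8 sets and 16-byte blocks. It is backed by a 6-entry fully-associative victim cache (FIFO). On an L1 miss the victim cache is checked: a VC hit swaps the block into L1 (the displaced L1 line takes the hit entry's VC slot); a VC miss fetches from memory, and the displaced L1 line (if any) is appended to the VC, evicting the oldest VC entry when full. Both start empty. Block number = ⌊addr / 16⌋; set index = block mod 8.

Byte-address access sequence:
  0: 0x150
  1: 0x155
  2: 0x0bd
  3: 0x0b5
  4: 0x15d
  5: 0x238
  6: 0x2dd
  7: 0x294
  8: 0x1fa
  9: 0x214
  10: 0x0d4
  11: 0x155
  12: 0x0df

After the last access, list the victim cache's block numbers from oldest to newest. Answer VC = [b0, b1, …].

VC = [11, 21, 41, 45]

0: 0x150 (blk 21, set 5) → MISS  vc=[]
1: 0x155 (blk 21, set 5) → L1-HIT  vc=[]
2: 0xbd (blk 11, set 3) → MISS  vc=[]
3: 0xb5 (blk 11, set 3) → L1-HIT  vc=[]
4: 0x15d (blk 21, set 5) → L1-HIT  vc=[]
5: 0x238 (blk 35, set 3) → MISS  vc=[11]
6: 0x2dd (blk 45, set 5) → MISS  vc=[11, 21]
7: 0x294 (blk 41, set 1) → MISS  vc=[11, 21]
8: 0x1fa (blk 31, set 7) → MISS  vc=[11, 21]
9: 0x214 (blk 33, set 1) → MISS  vc=[11, 21, 41]
10: 0xd4 (blk 13, set 5) → MISS  vc=[11, 21, 41, 45]
11: 0x155 (blk 21, set 5) → VC-HIT  vc=[11, 13, 41, 45]
12: 0xdf (blk 13, set 5) → VC-HIT  vc=[11, 21, 41, 45]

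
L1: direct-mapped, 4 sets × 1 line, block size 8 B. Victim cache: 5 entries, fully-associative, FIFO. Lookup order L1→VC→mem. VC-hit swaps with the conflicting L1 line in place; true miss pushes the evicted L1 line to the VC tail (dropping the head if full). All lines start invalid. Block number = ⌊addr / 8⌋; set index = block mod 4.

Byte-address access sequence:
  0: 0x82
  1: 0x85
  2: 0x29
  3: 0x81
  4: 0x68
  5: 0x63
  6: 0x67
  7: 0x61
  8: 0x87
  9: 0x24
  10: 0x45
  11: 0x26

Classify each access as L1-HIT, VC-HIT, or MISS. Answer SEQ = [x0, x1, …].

  [0] addr=0x82 blk=16 s=0: MISS | VC []
  [1] addr=0x85 blk=16 s=0: L1-HIT | VC []
  [2] addr=0x29 blk=5 s=1: MISS | VC []
  [3] addr=0x81 blk=16 s=0: L1-HIT | VC []
  [4] addr=0x68 blk=13 s=1: MISS | VC [5]
  [5] addr=0x63 blk=12 s=0: MISS | VC [5, 16]
  [6] addr=0x67 blk=12 s=0: L1-HIT | VC [5, 16]
  [7] addr=0x61 blk=12 s=0: L1-HIT | VC [5, 16]
  [8] addr=0x87 blk=16 s=0: VC-HIT | VC [5, 12]
  [9] addr=0x24 blk=4 s=0: MISS | VC [5, 12, 16]
  [10] addr=0x45 blk=8 s=0: MISS | VC [5, 12, 16, 4]
  [11] addr=0x26 blk=4 s=0: VC-HIT | VC [5, 12, 16, 8]

SEQ = [MISS, L1-HIT, MISS, L1-HIT, MISS, MISS, L1-HIT, L1-HIT, VC-HIT, MISS, MISS, VC-HIT]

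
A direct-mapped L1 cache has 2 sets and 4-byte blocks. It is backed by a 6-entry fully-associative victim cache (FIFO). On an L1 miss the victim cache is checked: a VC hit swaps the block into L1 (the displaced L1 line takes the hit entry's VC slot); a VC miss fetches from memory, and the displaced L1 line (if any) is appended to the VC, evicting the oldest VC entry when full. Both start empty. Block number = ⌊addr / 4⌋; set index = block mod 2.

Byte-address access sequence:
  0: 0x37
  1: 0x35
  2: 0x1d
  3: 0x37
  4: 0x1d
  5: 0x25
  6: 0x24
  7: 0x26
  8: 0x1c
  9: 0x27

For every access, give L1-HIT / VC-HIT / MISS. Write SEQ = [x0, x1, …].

SEQ = [MISS, L1-HIT, MISS, VC-HIT, VC-HIT, MISS, L1-HIT, L1-HIT, VC-HIT, VC-HIT]

0: 0x37 (blk 13, set 1) → MISS  vc=[]
1: 0x35 (blk 13, set 1) → L1-HIT  vc=[]
2: 0x1d (blk 7, set 1) → MISS  vc=[13]
3: 0x37 (blk 13, set 1) → VC-HIT  vc=[7]
4: 0x1d (blk 7, set 1) → VC-HIT  vc=[13]
5: 0x25 (blk 9, set 1) → MISS  vc=[13, 7]
6: 0x24 (blk 9, set 1) → L1-HIT  vc=[13, 7]
7: 0x26 (blk 9, set 1) → L1-HIT  vc=[13, 7]
8: 0x1c (blk 7, set 1) → VC-HIT  vc=[13, 9]
9: 0x27 (blk 9, set 1) → VC-HIT  vc=[13, 7]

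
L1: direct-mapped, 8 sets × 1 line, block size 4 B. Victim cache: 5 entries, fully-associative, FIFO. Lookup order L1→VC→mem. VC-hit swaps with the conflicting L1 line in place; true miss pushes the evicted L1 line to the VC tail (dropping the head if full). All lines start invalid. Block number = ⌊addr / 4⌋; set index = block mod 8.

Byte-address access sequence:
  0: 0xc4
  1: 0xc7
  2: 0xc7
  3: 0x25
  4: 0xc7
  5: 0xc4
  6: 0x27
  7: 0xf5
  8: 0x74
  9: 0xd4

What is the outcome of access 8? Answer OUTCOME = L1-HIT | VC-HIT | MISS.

  [0] addr=0xc4 blk=49 s=1: MISS | VC []
  [1] addr=0xc7 blk=49 s=1: L1-HIT | VC []
  [2] addr=0xc7 blk=49 s=1: L1-HIT | VC []
  [3] addr=0x25 blk=9 s=1: MISS | VC [49]
  [4] addr=0xc7 blk=49 s=1: VC-HIT | VC [9]
  [5] addr=0xc4 blk=49 s=1: L1-HIT | VC [9]
  [6] addr=0x27 blk=9 s=1: VC-HIT | VC [49]
  [7] addr=0xf5 blk=61 s=5: MISS | VC [49]
  [8] addr=0x74 blk=29 s=5: MISS | VC [49, 61]
  [9] addr=0xd4 blk=53 s=5: MISS | VC [49, 61, 29]

OUTCOME = MISS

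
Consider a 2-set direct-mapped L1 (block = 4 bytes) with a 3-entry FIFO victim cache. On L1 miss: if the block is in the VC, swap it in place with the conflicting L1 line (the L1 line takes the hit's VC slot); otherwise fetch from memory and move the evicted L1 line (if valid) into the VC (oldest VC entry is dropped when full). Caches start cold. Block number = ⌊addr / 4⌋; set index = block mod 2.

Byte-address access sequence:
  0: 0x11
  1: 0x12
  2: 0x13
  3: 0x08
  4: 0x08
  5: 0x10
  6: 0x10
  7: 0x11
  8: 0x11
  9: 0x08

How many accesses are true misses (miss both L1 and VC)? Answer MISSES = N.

MISSES = 2

0: 0x11 (blk 4, set 0) → MISS  vc=[]
1: 0x12 (blk 4, set 0) → L1-HIT  vc=[]
2: 0x13 (blk 4, set 0) → L1-HIT  vc=[]
3: 0x8 (blk 2, set 0) → MISS  vc=[4]
4: 0x8 (blk 2, set 0) → L1-HIT  vc=[4]
5: 0x10 (blk 4, set 0) → VC-HIT  vc=[2]
6: 0x10 (blk 4, set 0) → L1-HIT  vc=[2]
7: 0x11 (blk 4, set 0) → L1-HIT  vc=[2]
8: 0x11 (blk 4, set 0) → L1-HIT  vc=[2]
9: 0x8 (blk 2, set 0) → VC-HIT  vc=[4]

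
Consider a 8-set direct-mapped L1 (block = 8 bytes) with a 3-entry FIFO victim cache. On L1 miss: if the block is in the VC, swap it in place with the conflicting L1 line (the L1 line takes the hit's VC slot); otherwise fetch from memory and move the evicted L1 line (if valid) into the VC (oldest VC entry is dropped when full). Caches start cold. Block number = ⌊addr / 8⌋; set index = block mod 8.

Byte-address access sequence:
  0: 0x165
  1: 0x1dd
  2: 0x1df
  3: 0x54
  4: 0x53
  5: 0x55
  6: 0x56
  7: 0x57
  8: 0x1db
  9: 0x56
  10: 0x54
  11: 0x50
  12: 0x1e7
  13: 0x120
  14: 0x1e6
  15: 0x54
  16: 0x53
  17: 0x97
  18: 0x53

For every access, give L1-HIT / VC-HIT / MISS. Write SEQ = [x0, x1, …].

0: 0x165 (blk 44, set 4) → MISS  vc=[]
1: 0x1dd (blk 59, set 3) → MISS  vc=[]
2: 0x1df (blk 59, set 3) → L1-HIT  vc=[]
3: 0x54 (blk 10, set 2) → MISS  vc=[]
4: 0x53 (blk 10, set 2) → L1-HIT  vc=[]
5: 0x55 (blk 10, set 2) → L1-HIT  vc=[]
6: 0x56 (blk 10, set 2) → L1-HIT  vc=[]
7: 0x57 (blk 10, set 2) → L1-HIT  vc=[]
8: 0x1db (blk 59, set 3) → L1-HIT  vc=[]
9: 0x56 (blk 10, set 2) → L1-HIT  vc=[]
10: 0x54 (blk 10, set 2) → L1-HIT  vc=[]
11: 0x50 (blk 10, set 2) → L1-HIT  vc=[]
12: 0x1e7 (blk 60, set 4) → MISS  vc=[44]
13: 0x120 (blk 36, set 4) → MISS  vc=[44, 60]
14: 0x1e6 (blk 60, set 4) → VC-HIT  vc=[44, 36]
15: 0x54 (blk 10, set 2) → L1-HIT  vc=[44, 36]
16: 0x53 (blk 10, set 2) → L1-HIT  vc=[44, 36]
17: 0x97 (blk 18, set 2) → MISS  vc=[44, 36, 10]
18: 0x53 (blk 10, set 2) → VC-HIT  vc=[44, 36, 18]

SEQ = [MISS, MISS, L1-HIT, MISS, L1-HIT, L1-HIT, L1-HIT, L1-HIT, L1-HIT, L1-HIT, L1-HIT, L1-HIT, MISS, MISS, VC-HIT, L1-HIT, L1-HIT, MISS, VC-HIT]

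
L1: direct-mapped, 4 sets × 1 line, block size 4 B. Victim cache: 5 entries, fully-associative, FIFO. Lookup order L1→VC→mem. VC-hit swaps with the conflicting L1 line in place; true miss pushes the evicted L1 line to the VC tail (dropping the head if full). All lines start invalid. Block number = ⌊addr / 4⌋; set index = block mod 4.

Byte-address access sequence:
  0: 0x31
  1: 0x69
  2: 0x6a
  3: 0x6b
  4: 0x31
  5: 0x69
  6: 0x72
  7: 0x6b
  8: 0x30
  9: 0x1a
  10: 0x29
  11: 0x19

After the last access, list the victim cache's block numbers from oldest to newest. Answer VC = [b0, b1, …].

  [0] addr=0x31 blk=12 s=0: MISS | VC []
  [1] addr=0x69 blk=26 s=2: MISS | VC []
  [2] addr=0x6a blk=26 s=2: L1-HIT | VC []
  [3] addr=0x6b blk=26 s=2: L1-HIT | VC []
  [4] addr=0x31 blk=12 s=0: L1-HIT | VC []
  [5] addr=0x69 blk=26 s=2: L1-HIT | VC []
  [6] addr=0x72 blk=28 s=0: MISS | VC [12]
  [7] addr=0x6b blk=26 s=2: L1-HIT | VC [12]
  [8] addr=0x30 blk=12 s=0: VC-HIT | VC [28]
  [9] addr=0x1a blk=6 s=2: MISS | VC [28, 26]
  [10] addr=0x29 blk=10 s=2: MISS | VC [28, 26, 6]
  [11] addr=0x19 blk=6 s=2: VC-HIT | VC [28, 26, 10]

VC = [28, 26, 10]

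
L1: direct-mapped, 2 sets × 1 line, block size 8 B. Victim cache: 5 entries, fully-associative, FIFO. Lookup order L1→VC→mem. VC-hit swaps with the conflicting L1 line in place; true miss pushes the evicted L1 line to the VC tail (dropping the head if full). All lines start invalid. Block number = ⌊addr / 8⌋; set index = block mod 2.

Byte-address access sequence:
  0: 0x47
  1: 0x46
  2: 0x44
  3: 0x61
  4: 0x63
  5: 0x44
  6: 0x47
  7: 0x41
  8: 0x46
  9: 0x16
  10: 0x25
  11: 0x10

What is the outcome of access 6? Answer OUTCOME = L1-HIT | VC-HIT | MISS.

#0 0x47→b8/s0 MISS; vc=[]
#1 0x46→b8/s0 L1-HIT; vc=[]
#2 0x44→b8/s0 L1-HIT; vc=[]
#3 0x61→b12/s0 MISS; vc=[8]
#4 0x63→b12/s0 L1-HIT; vc=[8]
#5 0x44→b8/s0 VC-HIT; vc=[12]
#6 0x47→b8/s0 L1-HIT; vc=[12]
#7 0x41→b8/s0 L1-HIT; vc=[12]
#8 0x46→b8/s0 L1-HIT; vc=[12]
#9 0x16→b2/s0 MISS; vc=[12,8]
#10 0x25→b4/s0 MISS; vc=[12,8,2]
#11 0x10→b2/s0 VC-HIT; vc=[12,8,4]

OUTCOME = L1-HIT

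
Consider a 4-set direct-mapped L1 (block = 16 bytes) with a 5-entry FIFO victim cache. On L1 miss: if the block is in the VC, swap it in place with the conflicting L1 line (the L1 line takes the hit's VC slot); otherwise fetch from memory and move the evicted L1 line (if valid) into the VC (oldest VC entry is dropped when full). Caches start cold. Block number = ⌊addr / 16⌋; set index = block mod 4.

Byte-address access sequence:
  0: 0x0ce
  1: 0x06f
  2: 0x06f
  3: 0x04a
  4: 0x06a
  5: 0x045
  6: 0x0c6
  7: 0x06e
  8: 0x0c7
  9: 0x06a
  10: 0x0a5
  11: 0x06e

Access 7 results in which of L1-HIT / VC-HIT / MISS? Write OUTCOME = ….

0: 0xce (blk 12, set 0) → MISS  vc=[]
1: 0x6f (blk 6, set 2) → MISS  vc=[]
2: 0x6f (blk 6, set 2) → L1-HIT  vc=[]
3: 0x4a (blk 4, set 0) → MISS  vc=[12]
4: 0x6a (blk 6, set 2) → L1-HIT  vc=[12]
5: 0x45 (blk 4, set 0) → L1-HIT  vc=[12]
6: 0xc6 (blk 12, set 0) → VC-HIT  vc=[4]
7: 0x6e (blk 6, set 2) → L1-HIT  vc=[4]
8: 0xc7 (blk 12, set 0) → L1-HIT  vc=[4]
9: 0x6a (blk 6, set 2) → L1-HIT  vc=[4]
10: 0xa5 (blk 10, set 2) → MISS  vc=[4, 6]
11: 0x6e (blk 6, set 2) → VC-HIT  vc=[4, 10]

OUTCOME = L1-HIT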